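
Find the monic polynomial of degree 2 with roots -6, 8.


A monic polynomial with roots -6, 8 is:
p(x) = (x + 6)(x - 8)
After multiplying by (x + 6): x + 6
After multiplying by (x - 8): x^2 - 2x - 48

x^2 - 2x - 48


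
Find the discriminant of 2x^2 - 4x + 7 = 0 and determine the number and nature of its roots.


For ax^2 + bx + c = 0, discriminant D = b^2 - 4ac
Here a = 2, b = -4, c = 7
D = (-4)^2 - 4(2)(7) = 16 - 56 = -40

D = -40 < 0
The equation has no real roots (2 complex conjugate roots).

Discriminant = -40, no real roots (2 complex conjugate roots)


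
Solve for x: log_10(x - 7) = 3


Convert to exponential form: x - 7 = 10^3 = 1000
x = 1000 + 7 = 1007
Check: log_10(1007 - 7) = log_10(1000) = log_10(1000) = 3 ✓

x = 1007


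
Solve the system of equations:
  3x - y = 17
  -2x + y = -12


Using Cramer's rule:
Determinant D = (3)(1) - (-2)(-1) = 3 - 2 = 1
Dx = (17)(1) - (-12)(-1) = 17 - 12 = 5
Dy = (3)(-12) - (-2)(17) = -36 + 34 = -2
x = Dx/D = 5/1 = 5
y = Dy/D = -2/1 = -2

x = 5, y = -2


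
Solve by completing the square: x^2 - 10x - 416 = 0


Start: x^2 - 10x - 416 = 0
Move constant: x^2 - 10x = 416
Half of -10 is -5, squared is 25
Add 25 to both sides: x^2 - 10x + 25 = 441
(x - 5)^2 = 441
x - 5 = ±21
x = 5 + 21 = 26 or x = 5 - 21 = -16

x = -16, x = 26


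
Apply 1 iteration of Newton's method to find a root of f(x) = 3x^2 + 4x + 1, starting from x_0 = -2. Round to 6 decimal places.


Newton's method: x_(n+1) = x_n - f(x_n)/f'(x_n)
f(x) = 3x^2 + 4x + 1
f'(x) = 6x + 4

Iteration 1:
  f(-2.000000) = 5.000000
  f'(-2.000000) = -8.000000
  x_1 = -2.000000 - (5.000000)/(-8.000000) = -1.375000

x_1 = -1.375000


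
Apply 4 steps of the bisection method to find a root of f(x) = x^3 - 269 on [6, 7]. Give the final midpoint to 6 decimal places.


f(x) = x^3 - 269
f(6) = -53 < 0
f(7) = 74 > 0

Step 1: midpoint = (6.000000 + 7.000000)/2 = 6.500000
  f(6.500000) = 5.625000
  f(mid) > 0, so root is in [6.000000, 6.500000]

Step 2: midpoint = (6.000000 + 6.500000)/2 = 6.250000
  f(6.250000) = -24.859375
  f(mid) < 0, so root is in [6.250000, 6.500000]

Step 3: midpoint = (6.250000 + 6.500000)/2 = 6.375000
  f(6.375000) = -9.916016
  f(mid) < 0, so root is in [6.375000, 6.500000]

Step 4: midpoint = (6.375000 + 6.500000)/2 = 6.437500
  f(6.437500) = -2.220947
  f(mid) < 0, so root is in [6.437500, 6.500000]

midpoint = 6.437500


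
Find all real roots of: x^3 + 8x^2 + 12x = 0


The constant term is 0, so x = 0 is a root. Factor out x:
  x(x^2 + 8x + 12) = 0
Solve the quadratic x^2 + 8x + 12 = 0: discriminant = 8^2 - 4(1)(12) = 64 - 48 = 16.
sqrt(16) = 4, so x = (-8 ± 4)/2: x = -2 or x = -6.

x = -6, x = -2, x = 0


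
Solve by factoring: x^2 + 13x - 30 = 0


We need two numbers that multiply to -30 and add to 13.
Those numbers are 15 and -2 (since 15 * (-2) = -30 and 15 + (-2) = 13).
So x^2 + 13x - 30 = (x + 15)(x - 2) = 0
Setting each factor to zero: x = -15 or x = 2

x = -15, x = 2


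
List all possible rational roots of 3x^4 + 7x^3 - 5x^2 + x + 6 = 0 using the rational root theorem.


Rational root theorem: possible roots are ±p/q where:
  p divides the constant term (6): p ∈ {1, 2, 3, 6}
  q divides the leading coefficient (3): q ∈ {1, 3}

All possible rational roots: -6, -3, -2, -1, -2/3, -1/3, 1/3, 2/3, 1, 2, 3, 6

-6, -3, -2, -1, -2/3, -1/3, 1/3, 2/3, 1, 2, 3, 6


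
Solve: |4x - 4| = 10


An absolute value equation |expr| = 10 gives two cases:
Case 1: 4x - 4 = 10
  4x = 14, so x = 7/2
Case 2: 4x - 4 = -10
  4x = -6, so x = -3/2

x = -3/2, x = 7/2


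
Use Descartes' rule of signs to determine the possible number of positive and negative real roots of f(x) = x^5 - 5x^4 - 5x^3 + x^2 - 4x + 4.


Descartes' rule of signs:

For positive roots, count sign changes in f(x) = x^5 - 5x^4 - 5x^3 + x^2 - 4x + 4:
Signs of coefficients: +, -, -, +, -, +
Number of sign changes: 4
Possible positive real roots: 4, 2, 0

For negative roots, examine f(-x) = -x^5 - 5x^4 + 5x^3 + x^2 + 4x + 4:
Signs of coefficients: -, -, +, +, +, +
Number of sign changes: 1
Possible negative real roots: 1

Positive roots: 4 or 2 or 0; Negative roots: 1


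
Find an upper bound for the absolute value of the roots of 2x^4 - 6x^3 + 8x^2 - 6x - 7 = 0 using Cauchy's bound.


Cauchy's bound: all roots r satisfy |r| <= 1 + max(|a_i/a_n|) for i = 0,...,n-1
where a_n is the leading coefficient.

Coefficients: [2, -6, 8, -6, -7]
Leading coefficient a_n = 2
Ratios |a_i/a_n|: 3, 4, 3, 7/2
Maximum ratio: 4
Cauchy's bound: |r| <= 1 + 4 = 5

Upper bound = 5


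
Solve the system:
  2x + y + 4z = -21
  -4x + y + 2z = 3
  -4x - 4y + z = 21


Using Cramer's rule. Expand each determinant along the first row.
D  = 2*[1*1 - 2*(-4)] - 1*[(-4)*1 - 2*(-4)] + 4*[(-4)*(-4) - 1*(-4)]
  = 2*(9) - 1*(4) + 4*(20) = 94
Dx = (-21)*[1*1 - 2*(-4)] - 1*[3*1 - 2*21] + 4*[3*(-4) - 1*21]
  = (-21)*(9) - 1*(-39) + 4*(-33) = -282
Dy = 2*[3*1 - 2*21] - (-21)*[(-4)*1 - 2*(-4)] + 4*[(-4)*21 - 3*(-4)]
  = 2*(-39) - (-21)*(4) + 4*(-72) = -282
Dz = 2*[1*21 - 3*(-4)] - 1*[(-4)*21 - 3*(-4)] + (-21)*[(-4)*(-4) - 1*(-4)]
  = 2*(33) - 1*(-72) + (-21)*(20) = -282
x = Dx/D = -282/94 = -3, y = Dy/D = -282/94 = -3, z = Dz/D = -282/94 = -3
Check eq1: (2)(-3) + (1)(-3) + (4)(-3) = -21 = -21 ✓
Check eq2: (-4)(-3) + (1)(-3) + (2)(-3) = 3 = 3 ✓
Check eq3: (-4)(-3) + (-4)(-3) + (1)(-3) = 21 = 21 ✓

x = -3, y = -3, z = -3


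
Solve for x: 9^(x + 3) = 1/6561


Express both sides with the same base.
1/6561 = 9^(-4)
Since the bases match, equate exponents: x + 3 = -4
So x = -4 - (3) = -7

x = -7


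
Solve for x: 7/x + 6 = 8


Subtract 6 from both sides: 7/x = 2
Multiply both sides by x: 7 = 2 * x
Divide by 2: x = 7/2

x = 7/2


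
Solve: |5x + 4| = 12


An absolute value equation |expr| = 12 gives two cases:
Case 1: 5x + 4 = 12
  5x = 8, so x = 8/5
Case 2: 5x + 4 = -12
  5x = -16, so x = -16/5

x = -16/5, x = 8/5


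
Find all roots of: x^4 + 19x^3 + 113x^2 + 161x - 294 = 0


Let p(x) = x^4 + 19x^3 + 113x^2 + 161x - 294. By the rational root theorem (leading coefficient 1), any rational root is an integer divisor of 294: try ±1, ±2, ... in turn.
Test x = 1: value = 0 ✓, so (x - 1) is a factor.
Synthetic division by (x - 1): bring down 1; 1(1) + 19 = 20; 20(1) + 113 = 133; 133(1) + 161 = 294; 294(1) - 294 = 0 → quotient x^3 + 20x^2 + 133x + 294, remainder 0.
Continue with the quotient x^3 + 20x^2 + 133x + 294 (candidates must divide 294; re-test x = 1 first in case it repeats).
Test x = 1: value = 448 ≠ 0.
Test x = -1: value = 180 ≠ 0.
Test x = 2: value = 648 ≠ 0.
Test x = -2: value = 100 ≠ 0.
Test x = 3: value = 900 ≠ 0.
Test x = -3: value = 48 ≠ 0.
Test x = 6: value = 2028 ≠ 0.
Test x = -6: value = 0 ✓, so (x + 6) is a factor.
Synthetic division by (x + 6): bring down 1; 1(-6) + 20 = 14; 14(-6) + 133 = 49; 49(-6) + 294 = 0 → quotient x^2 + 14x + 49, remainder 0.
Solve the quadratic x^2 + 14x + 49 = 0: discriminant = 14^2 - 4(1)(49) = 196 - 196 = 0.
Discriminant = 0, so a double root: x = -14/2 = -7.
Collecting all roots found:

x = -7 (multiplicity 2), x = -6, x = 1


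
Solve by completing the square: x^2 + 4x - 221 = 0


Start: x^2 + 4x - 221 = 0
Move constant: x^2 + 4x = 221
Half of 4 is 2, squared is 4
Add 4 to both sides: x^2 + 4x + 4 = 225
(x + 2)^2 = 225
x + 2 = ±15
x = -2 + 15 = 13 or x = -2 - 15 = -17

x = -17, x = 13


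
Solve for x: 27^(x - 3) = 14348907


Express both sides with the same base.
14348907 = 27^5
Since the bases match, equate exponents: x - 3 = 5
So x = 5 - (-3) = 8

x = 8


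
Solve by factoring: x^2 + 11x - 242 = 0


We need two numbers that multiply to -242 and add to 11.
Those numbers are 22 and -11 (since 22 * (-11) = -242 and 22 + (-11) = 11).
So x^2 + 11x - 242 = (x + 22)(x - 11) = 0
Setting each factor to zero: x = -22 or x = 11

x = -22, x = 11


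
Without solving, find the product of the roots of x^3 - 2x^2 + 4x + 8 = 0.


By Vieta's formulas for x^3 + bx^2 + cx + d = 0:
  r1 + r2 + r3 = -b/a = 2
  r1*r2 + r1*r3 + r2*r3 = c/a = 4
  r1*r2*r3 = -d/a = -8


Product = -8


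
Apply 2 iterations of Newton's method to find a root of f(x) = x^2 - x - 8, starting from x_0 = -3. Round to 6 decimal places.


Newton's method: x_(n+1) = x_n - f(x_n)/f'(x_n)
f(x) = x^2 - x - 8
f'(x) = 2x - 1

Iteration 1:
  f(-3.000000) = 4.000000
  f'(-3.000000) = -7.000000
  x_1 = -3.000000 - (4.000000)/(-7.000000) = -2.428571

Iteration 2:
  f(-2.428571) = 0.326531
  f'(-2.428571) = -5.857143
  x_2 = -2.428571 - (0.326531)/(-5.857143) = -2.372822

x_2 = -2.372822


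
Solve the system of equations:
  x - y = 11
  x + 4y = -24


Using Cramer's rule:
Determinant D = (1)(4) - (1)(-1) = 4 + 1 = 5
Dx = (11)(4) - (-24)(-1) = 44 - 24 = 20
Dy = (1)(-24) - (1)(11) = -24 - 11 = -35
x = Dx/D = 20/5 = 4
y = Dy/D = -35/5 = -7

x = 4, y = -7


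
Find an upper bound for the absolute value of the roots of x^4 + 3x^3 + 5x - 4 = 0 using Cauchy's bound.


Cauchy's bound: all roots r satisfy |r| <= 1 + max(|a_i/a_n|) for i = 0,...,n-1
where a_n is the leading coefficient.

Coefficients: [1, 3, 0, 5, -4]
Leading coefficient a_n = 1
Ratios |a_i/a_n|: 3, 0, 5, 4
Maximum ratio: 5
Cauchy's bound: |r| <= 1 + 5 = 6

Upper bound = 6


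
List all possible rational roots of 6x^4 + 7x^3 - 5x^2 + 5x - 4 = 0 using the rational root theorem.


Rational root theorem: possible roots are ±p/q where:
  p divides the constant term (-4): p ∈ {1, 2, 4}
  q divides the leading coefficient (6): q ∈ {1, 2, 3, 6}

All possible rational roots: -4, -2, -4/3, -1, -2/3, -1/2, -1/3, -1/6, 1/6, 1/3, 1/2, 2/3, 1, 4/3, 2, 4

-4, -2, -4/3, -1, -2/3, -1/2, -1/3, -1/6, 1/6, 1/3, 1/2, 2/3, 1, 4/3, 2, 4


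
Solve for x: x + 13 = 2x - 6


Starting with: x + 13 = 2x - 6
Move all x terms to left: (1 - 2)x = -6 - 13
Simplify: -x = -19
Divide both sides by -1: x = 19

x = 19


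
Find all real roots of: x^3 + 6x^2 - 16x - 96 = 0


Let p(x) = x^3 + 6x^2 - 16x - 96. By the rational root theorem (leading coefficient 1), any rational root is an integer divisor of 96: try ±1, ±2, ... in turn.
Test x = 1: value = -105 ≠ 0.
Test x = -1: value = -75 ≠ 0.
Test x = 2: value = -96 ≠ 0.
Test x = -2: value = -48 ≠ 0.
Test x = 3: value = -63 ≠ 0.
Test x = -3: value = -21 ≠ 0.
Test x = 4: value = 0 ✓, so (x - 4) is a factor.
Synthetic division by (x - 4): bring down 1; 1(4) + 6 = 10; 10(4) - 16 = 24; 24(4) - 96 = 0 → quotient x^2 + 10x + 24, remainder 0.
Solve the quadratic x^2 + 10x + 24 = 0: discriminant = 10^2 - 4(1)(24) = 100 - 96 = 4.
sqrt(4) = 2, so x = (-10 ± 2)/2: x = -4 or x = -6.

x = -6, x = -4, x = 4


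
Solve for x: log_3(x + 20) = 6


Convert to exponential form: x + 20 = 3^6 = 729
x = 729 - 20 = 709
Check: log_3(709 + 20) = log_3(729) = log_3(729) = 6 ✓

x = 709


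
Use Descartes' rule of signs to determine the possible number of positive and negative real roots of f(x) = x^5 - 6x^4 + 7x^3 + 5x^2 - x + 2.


Descartes' rule of signs:

For positive roots, count sign changes in f(x) = x^5 - 6x^4 + 7x^3 + 5x^2 - x + 2:
Signs of coefficients: +, -, +, +, -, +
Number of sign changes: 4
Possible positive real roots: 4, 2, 0

For negative roots, examine f(-x) = -x^5 - 6x^4 - 7x^3 + 5x^2 + x + 2:
Signs of coefficients: -, -, -, +, +, +
Number of sign changes: 1
Possible negative real roots: 1

Positive roots: 4 or 2 or 0; Negative roots: 1


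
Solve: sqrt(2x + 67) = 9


Square both sides: 2x + 67 = 9^2 = 81
2x = 81 - 67 = 14
x = 7
Check: sqrt(2*7 + 67) = sqrt(81) = 9 ✓

x = 7


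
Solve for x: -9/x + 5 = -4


Subtract 5 from both sides: -9/x = -9
Multiply both sides by x: -9 = -9 * x
Divide by -9: x = 1

x = 1


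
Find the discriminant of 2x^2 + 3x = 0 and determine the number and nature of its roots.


For ax^2 + bx + c = 0, discriminant D = b^2 - 4ac
Here a = 2, b = 3, c = 0
D = (3)^2 - 4(2)(0) = 9 - 0 = 9

D = 9 > 0 and is a perfect square (sqrt = 3)
The equation has 2 distinct real rational roots.

Discriminant = 9, 2 distinct real rational roots


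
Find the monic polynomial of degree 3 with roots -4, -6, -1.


A monic polynomial with roots -4, -6, -1 is:
p(x) = (x + 4)(x + 6)(x + 1)
After multiplying by (x + 4): x + 4
After multiplying by (x + 6): x^2 + 10x + 24
After multiplying by (x + 1): x^3 + 11x^2 + 34x + 24

x^3 + 11x^2 + 34x + 24


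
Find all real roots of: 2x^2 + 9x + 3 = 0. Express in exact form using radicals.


Using the quadratic formula: x = (-b ± sqrt(b^2 - 4ac)) / (2a)
Here a = 2, b = 9, c = 3
Discriminant = b^2 - 4ac = 9^2 - 4(2)(3) = 81 - 24 = 57
Since discriminant = 57 > 0, there are two real roots.
x = (-9 ± sqrt(57)) / 4
Numerically: x ≈ -0.3625 or x ≈ -4.1375

x = (-9 + sqrt(57)) / 4 or x = (-9 - sqrt(57)) / 4


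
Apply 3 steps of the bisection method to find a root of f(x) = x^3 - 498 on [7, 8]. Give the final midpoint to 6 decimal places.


f(x) = x^3 - 498
f(7) = -155 < 0
f(8) = 14 > 0

Step 1: midpoint = (7.000000 + 8.000000)/2 = 7.500000
  f(7.500000) = -76.125000
  f(mid) < 0, so root is in [7.500000, 8.000000]

Step 2: midpoint = (7.500000 + 8.000000)/2 = 7.750000
  f(7.750000) = -32.515625
  f(mid) < 0, so root is in [7.750000, 8.000000]

Step 3: midpoint = (7.750000 + 8.000000)/2 = 7.875000
  f(7.875000) = -9.626953
  f(mid) < 0, so root is in [7.875000, 8.000000]

midpoint = 7.875000


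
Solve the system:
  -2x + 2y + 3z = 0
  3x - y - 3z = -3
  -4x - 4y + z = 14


Using Cramer's rule. Expand each determinant along the first row.
D  = (-2)*[(-1)*1 - (-3)*(-4)] - 2*[3*1 - (-3)*(-4)] + 3*[3*(-4) - (-1)*(-4)]
  = (-2)*(-13) - 2*(-9) + 3*(-16) = -4
Dx = 0*[(-1)*1 - (-3)*(-4)] - 2*[(-3)*1 - (-3)*14] + 3*[(-3)*(-4) - (-1)*14]
  = 0*(-13) - 2*(39) + 3*(26) = 0
Dy = (-2)*[(-3)*1 - (-3)*14] - 0*[3*1 - (-3)*(-4)] + 3*[3*14 - (-3)*(-4)]
  = (-2)*(39) - 0*(-9) + 3*(30) = 12
Dz = (-2)*[(-1)*14 - (-3)*(-4)] - 2*[3*14 - (-3)*(-4)] + 0*[3*(-4) - (-1)*(-4)]
  = (-2)*(-26) - 2*(30) + 0*(-16) = -8
x = Dx/D = 0/-4 = 0, y = Dy/D = 12/-4 = -3, z = Dz/D = -8/-4 = 2
Check eq1: (-2)(0) + (2)(-3) + (3)(2) = 0 = 0 ✓
Check eq2: (3)(0) + (-1)(-3) + (-3)(2) = -3 = -3 ✓
Check eq3: (-4)(0) + (-4)(-3) + (1)(2) = 14 = 14 ✓

x = 0, y = -3, z = 2


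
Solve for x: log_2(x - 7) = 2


Convert to exponential form: x - 7 = 2^2 = 4
x = 4 + 7 = 11
Check: log_2(11 - 7) = log_2(4) = log_2(4) = 2 ✓

x = 11


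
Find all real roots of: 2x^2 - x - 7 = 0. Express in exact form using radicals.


Using the quadratic formula: x = (-b ± sqrt(b^2 - 4ac)) / (2a)
Here a = 2, b = -1, c = -7
Discriminant = b^2 - 4ac = (-1)^2 - 4(2)(-7) = 1 + 56 = 57
Since discriminant = 57 > 0, there are two real roots.
x = (1 ± sqrt(57)) / 4
Numerically: x ≈ 2.1375 or x ≈ -1.6375

x = (1 + sqrt(57)) / 4 or x = (1 - sqrt(57)) / 4


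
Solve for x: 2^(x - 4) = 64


Express both sides with the same base.
64 = 2^6
Since the bases match, equate exponents: x - 4 = 6
So x = 6 - (-4) = 10

x = 10


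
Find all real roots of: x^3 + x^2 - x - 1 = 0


Let p(x) = x^3 + x^2 - x - 1. By the rational root theorem (leading coefficient 1), any rational root is an integer divisor of 1: try ±1, ±2, ... in turn.
Test x = 1: value = 0 ✓, so (x - 1) is a factor.
Synthetic division by (x - 1): bring down 1; 1(1) + 1 = 2; 2(1) - 1 = 1; 1(1) - 1 = 0 → quotient x^2 + 2x + 1, remainder 0.
Solve the quadratic x^2 + 2x + 1 = 0: discriminant = 2^2 - 4(1)(1) = 4 - 4 = 0.
Discriminant = 0, so a double root: x = -2/2 = -1.

x = -1 (multiplicity 2), x = 1


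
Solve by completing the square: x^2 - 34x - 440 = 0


Start: x^2 - 34x - 440 = 0
Move constant: x^2 - 34x = 440
Half of -34 is -17, squared is 289
Add 289 to both sides: x^2 - 34x + 289 = 729
(x - 17)^2 = 729
x - 17 = ±27
x = 17 + 27 = 44 or x = 17 - 27 = -10

x = -10, x = 44


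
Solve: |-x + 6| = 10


An absolute value equation |expr| = 10 gives two cases:
Case 1: -x + 6 = 10
  -x = 4, so x = -4
Case 2: -x + 6 = -10
  -x = -16, so x = 16

x = -4, x = 16


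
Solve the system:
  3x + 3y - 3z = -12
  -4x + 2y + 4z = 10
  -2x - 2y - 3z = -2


Using Cramer's rule. Expand each determinant along the first row.
D  = 3*[2*(-3) - 4*(-2)] - 3*[(-4)*(-3) - 4*(-2)] + (-3)*[(-4)*(-2) - 2*(-2)]
  = 3*(2) - 3*(20) + (-3)*(12) = -90
Dx = (-12)*[2*(-3) - 4*(-2)] - 3*[10*(-3) - 4*(-2)] + (-3)*[10*(-2) - 2*(-2)]
  = (-12)*(2) - 3*(-22) + (-3)*(-16) = 90
Dy = 3*[10*(-3) - 4*(-2)] - (-12)*[(-4)*(-3) - 4*(-2)] + (-3)*[(-4)*(-2) - 10*(-2)]
  = 3*(-22) - (-12)*(20) + (-3)*(28) = 90
Dz = 3*[2*(-2) - 10*(-2)] - 3*[(-4)*(-2) - 10*(-2)] + (-12)*[(-4)*(-2) - 2*(-2)]
  = 3*(16) - 3*(28) + (-12)*(12) = -180
x = Dx/D = 90/-90 = -1, y = Dy/D = 90/-90 = -1, z = Dz/D = -180/-90 = 2
Check eq1: (3)(-1) + (3)(-1) + (-3)(2) = -12 = -12 ✓
Check eq2: (-4)(-1) + (2)(-1) + (4)(2) = 10 = 10 ✓
Check eq3: (-2)(-1) + (-2)(-1) + (-3)(2) = -2 = -2 ✓

x = -1, y = -1, z = 2


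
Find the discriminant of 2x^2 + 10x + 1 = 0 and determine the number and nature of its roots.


For ax^2 + bx + c = 0, discriminant D = b^2 - 4ac
Here a = 2, b = 10, c = 1
D = (10)^2 - 4(2)(1) = 100 - 8 = 92

D = 92 > 0 but not a perfect square
The equation has 2 distinct real irrational roots.

Discriminant = 92, 2 distinct real irrational roots


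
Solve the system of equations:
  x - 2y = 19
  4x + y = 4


Using Cramer's rule:
Determinant D = (1)(1) - (4)(-2) = 1 + 8 = 9
Dx = (19)(1) - (4)(-2) = 19 + 8 = 27
Dy = (1)(4) - (4)(19) = 4 - 76 = -72
x = Dx/D = 27/9 = 3
y = Dy/D = -72/9 = -8

x = 3, y = -8


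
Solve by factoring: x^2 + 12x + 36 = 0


We need two numbers that multiply to 36 and add to 12.
Those numbers are 6 and 6 (since 6 * 6 = 36 and 6 + 6 = 12).
So x^2 + 12x + 36 = (x + 6)(x + 6) = 0
Setting each factor to zero: x = -6 or x = -6

x = -6


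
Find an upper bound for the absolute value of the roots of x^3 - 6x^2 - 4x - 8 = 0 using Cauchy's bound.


Cauchy's bound: all roots r satisfy |r| <= 1 + max(|a_i/a_n|) for i = 0,...,n-1
where a_n is the leading coefficient.

Coefficients: [1, -6, -4, -8]
Leading coefficient a_n = 1
Ratios |a_i/a_n|: 6, 4, 8
Maximum ratio: 8
Cauchy's bound: |r| <= 1 + 8 = 9

Upper bound = 9


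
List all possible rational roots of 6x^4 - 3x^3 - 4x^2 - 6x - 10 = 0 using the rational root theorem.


Rational root theorem: possible roots are ±p/q where:
  p divides the constant term (-10): p ∈ {1, 2, 5, 10}
  q divides the leading coefficient (6): q ∈ {1, 2, 3, 6}

All possible rational roots: -10, -5, -10/3, -5/2, -2, -5/3, -1, -5/6, -2/3, -1/2, -1/3, -1/6, 1/6, 1/3, 1/2, 2/3, 5/6, 1, 5/3, 2, 5/2, 10/3, 5, 10

-10, -5, -10/3, -5/2, -2, -5/3, -1, -5/6, -2/3, -1/2, -1/3, -1/6, 1/6, 1/3, 1/2, 2/3, 5/6, 1, 5/3, 2, 5/2, 10/3, 5, 10


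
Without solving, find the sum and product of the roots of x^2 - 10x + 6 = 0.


By Vieta's formulas for ax^2 + bx + c = 0:
  Sum of roots = -b/a
  Product of roots = c/a

Here a = 1, b = -10, c = 6
Sum = -(-10)/1 = 10
Product = 6/1 = 6

Sum = 10, Product = 6


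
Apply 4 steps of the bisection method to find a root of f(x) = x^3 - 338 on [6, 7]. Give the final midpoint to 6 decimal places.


f(x) = x^3 - 338
f(6) = -122 < 0
f(7) = 5 > 0

Step 1: midpoint = (6.000000 + 7.000000)/2 = 6.500000
  f(6.500000) = -63.375000
  f(mid) < 0, so root is in [6.500000, 7.000000]

Step 2: midpoint = (6.500000 + 7.000000)/2 = 6.750000
  f(6.750000) = -30.453125
  f(mid) < 0, so root is in [6.750000, 7.000000]

Step 3: midpoint = (6.750000 + 7.000000)/2 = 6.875000
  f(6.875000) = -13.048828
  f(mid) < 0, so root is in [6.875000, 7.000000]

Step 4: midpoint = (6.875000 + 7.000000)/2 = 6.937500
  f(6.937500) = -4.105713
  f(mid) < 0, so root is in [6.937500, 7.000000]

midpoint = 6.937500


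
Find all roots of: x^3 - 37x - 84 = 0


Let p(x) = x^3 - 37x - 84. By the rational root theorem (leading coefficient 1), any rational root is an integer divisor of 84: try ±1, ±2, ... in turn.
Test x = 1: value = -120 ≠ 0.
Test x = -1: value = -48 ≠ 0.
Test x = 2: value = -150 ≠ 0.
Test x = -2: value = -18 ≠ 0.
Test x = 3: value = -168 ≠ 0.
Test x = -3: value = 0 ✓, so (x + 3) is a factor.
Synthetic division by (x + 3): bring down 1; 1(-3) + 0 = -3; (-3)(-3) - 37 = -28; (-28)(-3) - 84 = 0 → quotient x^2 - 3x - 28, remainder 0.
Solve the quadratic x^2 - 3x - 28 = 0: discriminant = (-3)^2 - 4(1)(-28) = 9 + 112 = 121.
sqrt(121) = 11, so x = (3 ± 11)/2: x = 7 or x = -4.
Collecting all roots found:

x = -4, x = -3, x = 7


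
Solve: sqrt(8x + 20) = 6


Square both sides: 8x + 20 = 6^2 = 36
8x = 36 - 20 = 16
x = 2
Check: sqrt(8*2 + 20) = sqrt(36) = 6 ✓

x = 2


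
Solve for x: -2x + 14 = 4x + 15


Starting with: -2x + 14 = 4x + 15
Move all x terms to left: (-2 - 4)x = 15 - 14
Simplify: -6x = 1
Divide both sides by -6: x = -1/6

x = -1/6


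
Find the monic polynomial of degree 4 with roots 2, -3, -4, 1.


A monic polynomial with roots 2, -3, -4, 1 is:
p(x) = (x - 2)(x + 3)(x + 4)(x - 1)
After multiplying by (x - 2): x - 2
After multiplying by (x + 3): x^2 + x - 6
After multiplying by (x + 4): x^3 + 5x^2 - 2x - 24
After multiplying by (x - 1): x^4 + 4x^3 - 7x^2 - 22x + 24

x^4 + 4x^3 - 7x^2 - 22x + 24


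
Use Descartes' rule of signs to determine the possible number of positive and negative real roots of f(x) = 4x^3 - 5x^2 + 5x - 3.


Descartes' rule of signs:

For positive roots, count sign changes in f(x) = 4x^3 - 5x^2 + 5x - 3:
Signs of coefficients: +, -, +, -
Number of sign changes: 3
Possible positive real roots: 3, 1

For negative roots, examine f(-x) = -4x^3 - 5x^2 - 5x - 3:
Signs of coefficients: -, -, -, -
Number of sign changes: 0
Possible negative real roots: 0

Positive roots: 3 or 1; Negative roots: 0


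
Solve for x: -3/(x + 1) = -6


Multiply both sides by (x + 1): -3 = -6(x + 1)
Distribute: -3 = -6x - 6
-6x = -3 + 6 = 3
x = -1/2

x = -1/2


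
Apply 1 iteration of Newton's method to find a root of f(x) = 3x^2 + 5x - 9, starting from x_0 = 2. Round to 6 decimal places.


Newton's method: x_(n+1) = x_n - f(x_n)/f'(x_n)
f(x) = 3x^2 + 5x - 9
f'(x) = 6x + 5

Iteration 1:
  f(2.000000) = 13.000000
  f'(2.000000) = 17.000000
  x_1 = 2.000000 - (13.000000)/(17.000000) = 1.235294

x_1 = 1.235294


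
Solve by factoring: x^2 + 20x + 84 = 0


We need two numbers that multiply to 84 and add to 20.
Those numbers are 6 and 14 (since 6 * 14 = 84 and 6 + 14 = 20).
So x^2 + 20x + 84 = (x + 6)(x + 14) = 0
Setting each factor to zero: x = -6 or x = -14

x = -14, x = -6


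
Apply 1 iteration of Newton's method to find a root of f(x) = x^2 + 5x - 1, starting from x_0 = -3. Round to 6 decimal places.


Newton's method: x_(n+1) = x_n - f(x_n)/f'(x_n)
f(x) = x^2 + 5x - 1
f'(x) = 2x + 5

Iteration 1:
  f(-3.000000) = -7.000000
  f'(-3.000000) = -1.000000
  x_1 = -3.000000 - (-7.000000)/(-1.000000) = -10.000000

x_1 = -10.000000


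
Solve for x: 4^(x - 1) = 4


Express both sides with the same base.
4 = 4^1
Since the bases match, equate exponents: x - 1 = 1
So x = 1 - (-1) = 2

x = 2


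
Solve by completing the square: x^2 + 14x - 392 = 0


Start: x^2 + 14x - 392 = 0
Move constant: x^2 + 14x = 392
Half of 14 is 7, squared is 49
Add 49 to both sides: x^2 + 14x + 49 = 441
(x + 7)^2 = 441
x + 7 = ±21
x = -7 + 21 = 14 or x = -7 - 21 = -28

x = -28, x = 14


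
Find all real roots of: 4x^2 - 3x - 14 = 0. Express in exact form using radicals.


Using the quadratic formula: x = (-b ± sqrt(b^2 - 4ac)) / (2a)
Here a = 4, b = -3, c = -14
Discriminant = b^2 - 4ac = (-3)^2 - 4(4)(-14) = 9 + 224 = 233
Since discriminant = 233 > 0, there are two real roots.
x = (3 ± sqrt(233)) / 8
Numerically: x ≈ 2.2830 or x ≈ -1.5330

x = (3 + sqrt(233)) / 8 or x = (3 - sqrt(233)) / 8


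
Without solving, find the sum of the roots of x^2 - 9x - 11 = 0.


By Vieta's formulas for ax^2 + bx + c = 0:
  Sum of roots = -b/a
  Product of roots = c/a

Here a = 1, b = -9, c = -11
Sum = -(-9)/1 = 9
Product = -11/1 = -11

Sum = 9


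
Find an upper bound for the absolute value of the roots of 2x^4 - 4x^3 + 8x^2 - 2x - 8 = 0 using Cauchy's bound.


Cauchy's bound: all roots r satisfy |r| <= 1 + max(|a_i/a_n|) for i = 0,...,n-1
where a_n is the leading coefficient.

Coefficients: [2, -4, 8, -2, -8]
Leading coefficient a_n = 2
Ratios |a_i/a_n|: 2, 4, 1, 4
Maximum ratio: 4
Cauchy's bound: |r| <= 1 + 4 = 5

Upper bound = 5


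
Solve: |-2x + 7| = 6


An absolute value equation |expr| = 6 gives two cases:
Case 1: -2x + 7 = 6
  -2x = -1, so x = 1/2
Case 2: -2x + 7 = -6
  -2x = -13, so x = 13/2

x = 1/2, x = 13/2


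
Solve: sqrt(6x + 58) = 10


Square both sides: 6x + 58 = 10^2 = 100
6x = 100 - 58 = 42
x = 7
Check: sqrt(6*7 + 58) = sqrt(100) = 10 ✓

x = 7


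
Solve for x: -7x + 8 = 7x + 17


Starting with: -7x + 8 = 7x + 17
Move all x terms to left: (-7 - 7)x = 17 - 8
Simplify: -14x = 9
Divide both sides by -14: x = -9/14

x = -9/14


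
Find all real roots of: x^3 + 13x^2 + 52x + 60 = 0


Let p(x) = x^3 + 13x^2 + 52x + 60. By the rational root theorem (leading coefficient 1), any rational root is an integer divisor of 60: try ±1, ±2, ... in turn.
Test x = 1: value = 126 ≠ 0.
Test x = -1: value = 20 ≠ 0.
Test x = 2: value = 224 ≠ 0.
Test x = -2: value = 0 ✓, so (x + 2) is a factor.
Synthetic division by (x + 2): bring down 1; 1(-2) + 13 = 11; 11(-2) + 52 = 30; 30(-2) + 60 = 0 → quotient x^2 + 11x + 30, remainder 0.
Solve the quadratic x^2 + 11x + 30 = 0: discriminant = 11^2 - 4(1)(30) = 121 - 120 = 1.
sqrt(1) = 1, so x = (-11 ± 1)/2: x = -5 or x = -6.

x = -6, x = -5, x = -2


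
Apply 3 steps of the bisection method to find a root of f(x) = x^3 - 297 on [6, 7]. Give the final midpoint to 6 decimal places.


f(x) = x^3 - 297
f(6) = -81 < 0
f(7) = 46 > 0

Step 1: midpoint = (6.000000 + 7.000000)/2 = 6.500000
  f(6.500000) = -22.375000
  f(mid) < 0, so root is in [6.500000, 7.000000]

Step 2: midpoint = (6.500000 + 7.000000)/2 = 6.750000
  f(6.750000) = 10.546875
  f(mid) > 0, so root is in [6.500000, 6.750000]

Step 3: midpoint = (6.500000 + 6.750000)/2 = 6.625000
  f(6.625000) = -6.224609
  f(mid) < 0, so root is in [6.625000, 6.750000]

midpoint = 6.625000


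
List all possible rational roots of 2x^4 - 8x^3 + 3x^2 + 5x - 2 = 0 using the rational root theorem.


Rational root theorem: possible roots are ±p/q where:
  p divides the constant term (-2): p ∈ {1, 2}
  q divides the leading coefficient (2): q ∈ {1, 2}

All possible rational roots: -2, -1, -1/2, 1/2, 1, 2

-2, -1, -1/2, 1/2, 1, 2


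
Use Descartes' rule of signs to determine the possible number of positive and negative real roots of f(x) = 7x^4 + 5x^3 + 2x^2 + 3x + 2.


Descartes' rule of signs:

For positive roots, count sign changes in f(x) = 7x^4 + 5x^3 + 2x^2 + 3x + 2:
Signs of coefficients: +, +, +, +, +
Number of sign changes: 0
Possible positive real roots: 0

For negative roots, examine f(-x) = 7x^4 - 5x^3 + 2x^2 - 3x + 2:
Signs of coefficients: +, -, +, -, +
Number of sign changes: 4
Possible negative real roots: 4, 2, 0

Positive roots: 0; Negative roots: 4 or 2 or 0


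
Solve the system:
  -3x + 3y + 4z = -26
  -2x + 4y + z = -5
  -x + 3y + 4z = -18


Using Cramer's rule. Expand each determinant along the first row.
D  = (-3)*[4*4 - 1*3] - 3*[(-2)*4 - 1*(-1)] + 4*[(-2)*3 - 4*(-1)]
  = (-3)*(13) - 3*(-7) + 4*(-2) = -26
Dx = (-26)*[4*4 - 1*3] - 3*[(-5)*4 - 1*(-18)] + 4*[(-5)*3 - 4*(-18)]
  = (-26)*(13) - 3*(-2) + 4*(57) = -104
Dy = (-3)*[(-5)*4 - 1*(-18)] - (-26)*[(-2)*4 - 1*(-1)] + 4*[(-2)*(-18) - (-5)*(-1)]
  = (-3)*(-2) - (-26)*(-7) + 4*(31) = -52
Dz = (-3)*[4*(-18) - (-5)*3] - 3*[(-2)*(-18) - (-5)*(-1)] + (-26)*[(-2)*3 - 4*(-1)]
  = (-3)*(-57) - 3*(31) + (-26)*(-2) = 130
x = Dx/D = -104/-26 = 4, y = Dy/D = -52/-26 = 2, z = Dz/D = 130/-26 = -5
Check eq1: (-3)(4) + (3)(2) + (4)(-5) = -26 = -26 ✓
Check eq2: (-2)(4) + (4)(2) + (1)(-5) = -5 = -5 ✓
Check eq3: (-1)(4) + (3)(2) + (4)(-5) = -18 = -18 ✓

x = 4, y = 2, z = -5


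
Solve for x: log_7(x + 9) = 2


Convert to exponential form: x + 9 = 7^2 = 49
x = 49 - 9 = 40
Check: log_7(40 + 9) = log_7(49) = log_7(49) = 2 ✓

x = 40


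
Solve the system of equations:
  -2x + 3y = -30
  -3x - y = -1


Using Cramer's rule:
Determinant D = (-2)(-1) - (-3)(3) = 2 + 9 = 11
Dx = (-30)(-1) - (-1)(3) = 30 + 3 = 33
Dy = (-2)(-1) - (-3)(-30) = 2 - 90 = -88
x = Dx/D = 33/11 = 3
y = Dy/D = -88/11 = -8

x = 3, y = -8


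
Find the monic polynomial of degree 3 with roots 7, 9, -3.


A monic polynomial with roots 7, 9, -3 is:
p(x) = (x - 7)(x - 9)(x + 3)
After multiplying by (x - 7): x - 7
After multiplying by (x - 9): x^2 - 16x + 63
After multiplying by (x + 3): x^3 - 13x^2 + 15x + 189

x^3 - 13x^2 + 15x + 189


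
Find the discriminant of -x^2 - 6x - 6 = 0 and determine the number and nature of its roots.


For ax^2 + bx + c = 0, discriminant D = b^2 - 4ac
Here a = -1, b = -6, c = -6
D = (-6)^2 - 4(-1)(-6) = 36 - 24 = 12

D = 12 > 0 but not a perfect square
The equation has 2 distinct real irrational roots.

Discriminant = 12, 2 distinct real irrational roots


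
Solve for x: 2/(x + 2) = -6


Multiply both sides by (x + 2): 2 = -6(x + 2)
Distribute: 2 = -6x - 12
-6x = 2 + 12 = 14
x = -7/3

x = -7/3


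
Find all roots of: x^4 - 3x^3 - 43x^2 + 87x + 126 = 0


Let p(x) = x^4 - 3x^3 - 43x^2 + 87x + 126. By the rational root theorem (leading coefficient 1), any rational root is an integer divisor of 126: try ±1, ±2, ... in turn.
Test x = 1: value = 168 ≠ 0.
Test x = -1: value = 0 ✓, so (x + 1) is a factor.
Synthetic division by (x + 1): bring down 1; 1(-1) - 3 = -4; (-4)(-1) - 43 = -39; (-39)(-1) + 87 = 126; 126(-1) + 126 = 0 → quotient x^3 - 4x^2 - 39x + 126, remainder 0.
Continue with the quotient x^3 - 4x^2 - 39x + 126 (candidates must divide 126; re-test x = -1 first in case it repeats).
Test x = -1: value = 160 ≠ 0.
Test x = 2: value = 40 ≠ 0.
Test x = -2: value = 180 ≠ 0.
Test x = 3: value = 0 ✓, so (x - 3) is a factor.
Synthetic division by (x - 3): bring down 1; 1(3) - 4 = -1; (-1)(3) - 39 = -42; (-42)(3) + 126 = 0 → quotient x^2 - x - 42, remainder 0.
Solve the quadratic x^2 - x - 42 = 0: discriminant = (-1)^2 - 4(1)(-42) = 1 + 168 = 169.
sqrt(169) = 13, so x = (1 ± 13)/2: x = 7 or x = -6.
Collecting all roots found:

x = -6, x = -1, x = 3, x = 7


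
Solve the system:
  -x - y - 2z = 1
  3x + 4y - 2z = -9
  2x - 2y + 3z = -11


Using Cramer's rule. Expand each determinant along the first row.
D  = (-1)*[4*3 - (-2)*(-2)] - (-1)*[3*3 - (-2)*2] + (-2)*[3*(-2) - 4*2]
  = (-1)*(8) - (-1)*(13) + (-2)*(-14) = 33
Dx = 1*[4*3 - (-2)*(-2)] - (-1)*[(-9)*3 - (-2)*(-11)] + (-2)*[(-9)*(-2) - 4*(-11)]
  = 1*(8) - (-1)*(-49) + (-2)*(62) = -165
Dy = (-1)*[(-9)*3 - (-2)*(-11)] - 1*[3*3 - (-2)*2] + (-2)*[3*(-11) - (-9)*2]
  = (-1)*(-49) - 1*(13) + (-2)*(-15) = 66
Dz = (-1)*[4*(-11) - (-9)*(-2)] - (-1)*[3*(-11) - (-9)*2] + 1*[3*(-2) - 4*2]
  = (-1)*(-62) - (-1)*(-15) + 1*(-14) = 33
x = Dx/D = -165/33 = -5, y = Dy/D = 66/33 = 2, z = Dz/D = 33/33 = 1
Check eq1: (-1)(-5) + (-1)(2) + (-2)(1) = 1 = 1 ✓
Check eq2: (3)(-5) + (4)(2) + (-2)(1) = -9 = -9 ✓
Check eq3: (2)(-5) + (-2)(2) + (3)(1) = -11 = -11 ✓

x = -5, y = 2, z = 1


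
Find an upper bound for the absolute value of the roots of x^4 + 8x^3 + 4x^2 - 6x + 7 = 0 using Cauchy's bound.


Cauchy's bound: all roots r satisfy |r| <= 1 + max(|a_i/a_n|) for i = 0,...,n-1
where a_n is the leading coefficient.

Coefficients: [1, 8, 4, -6, 7]
Leading coefficient a_n = 1
Ratios |a_i/a_n|: 8, 4, 6, 7
Maximum ratio: 8
Cauchy's bound: |r| <= 1 + 8 = 9

Upper bound = 9


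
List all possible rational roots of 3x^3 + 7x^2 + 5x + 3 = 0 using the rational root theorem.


Rational root theorem: possible roots are ±p/q where:
  p divides the constant term (3): p ∈ {1, 3}
  q divides the leading coefficient (3): q ∈ {1, 3}

All possible rational roots: -3, -1, -1/3, 1/3, 1, 3

-3, -1, -1/3, 1/3, 1, 3


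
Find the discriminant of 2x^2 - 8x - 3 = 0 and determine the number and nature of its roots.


For ax^2 + bx + c = 0, discriminant D = b^2 - 4ac
Here a = 2, b = -8, c = -3
D = (-8)^2 - 4(2)(-3) = 64 + 24 = 88

D = 88 > 0 but not a perfect square
The equation has 2 distinct real irrational roots.

Discriminant = 88, 2 distinct real irrational roots


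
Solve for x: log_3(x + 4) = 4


Convert to exponential form: x + 4 = 3^4 = 81
x = 81 - 4 = 77
Check: log_3(77 + 4) = log_3(81) = log_3(81) = 4 ✓

x = 77


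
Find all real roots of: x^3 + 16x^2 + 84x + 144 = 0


Let p(x) = x^3 + 16x^2 + 84x + 144. By the rational root theorem (leading coefficient 1), any rational root is an integer divisor of 144: try ±1, ±2, ... in turn.
Test x = 1: value = 245 ≠ 0.
Test x = -1: value = 75 ≠ 0.
Test x = 2: value = 384 ≠ 0.
Test x = -2: value = 32 ≠ 0.
Test x = 3: value = 567 ≠ 0.
Test x = -3: value = 9 ≠ 0.
Test x = 4: value = 800 ≠ 0.
Test x = -4: value = 0 ✓, so (x + 4) is a factor.
Synthetic division by (x + 4): bring down 1; 1(-4) + 16 = 12; 12(-4) + 84 = 36; 36(-4) + 144 = 0 → quotient x^2 + 12x + 36, remainder 0.
Solve the quadratic x^2 + 12x + 36 = 0: discriminant = 12^2 - 4(1)(36) = 144 - 144 = 0.
Discriminant = 0, so a double root: x = -12/2 = -6.

x = -6 (multiplicity 2), x = -4


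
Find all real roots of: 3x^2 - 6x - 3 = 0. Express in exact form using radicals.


Using the quadratic formula: x = (-b ± sqrt(b^2 - 4ac)) / (2a)
Here a = 3, b = -6, c = -3
Discriminant = b^2 - 4ac = (-6)^2 - 4(3)(-3) = 36 + 36 = 72
Since discriminant = 72 > 0, there are two real roots.
x = (6 ± 6*sqrt(2)) / 6
Simplifying: x = 1 ± sqrt(2)
Numerically: x ≈ 2.4142 or x ≈ -0.4142

x = 1 + sqrt(2) or x = 1 - sqrt(2)


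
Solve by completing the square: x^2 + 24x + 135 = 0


Start: x^2 + 24x + 135 = 0
Move constant: x^2 + 24x = -135
Half of 24 is 12, squared is 144
Add 144 to both sides: x^2 + 24x + 144 = 9
(x + 12)^2 = 9
x + 12 = ±3
x = -12 + 3 = -9 or x = -12 - 3 = -15

x = -15, x = -9


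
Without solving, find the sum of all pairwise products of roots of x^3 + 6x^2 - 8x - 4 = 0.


By Vieta's formulas for x^3 + bx^2 + cx + d = 0:
  r1 + r2 + r3 = -b/a = -6
  r1*r2 + r1*r3 + r2*r3 = c/a = -8
  r1*r2*r3 = -d/a = 4


Sum of pairwise products = -8


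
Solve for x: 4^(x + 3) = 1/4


Express both sides with the same base.
1/4 = 4^(-1)
Since the bases match, equate exponents: x + 3 = -1
So x = -1 - (3) = -4

x = -4


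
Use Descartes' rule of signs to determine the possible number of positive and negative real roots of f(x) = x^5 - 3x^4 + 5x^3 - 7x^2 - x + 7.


Descartes' rule of signs:

For positive roots, count sign changes in f(x) = x^5 - 3x^4 + 5x^3 - 7x^2 - x + 7:
Signs of coefficients: +, -, +, -, -, +
Number of sign changes: 4
Possible positive real roots: 4, 2, 0

For negative roots, examine f(-x) = -x^5 - 3x^4 - 5x^3 - 7x^2 + x + 7:
Signs of coefficients: -, -, -, -, +, +
Number of sign changes: 1
Possible negative real roots: 1

Positive roots: 4 or 2 or 0; Negative roots: 1


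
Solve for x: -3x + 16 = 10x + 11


Starting with: -3x + 16 = 10x + 11
Move all x terms to left: (-3 - 10)x = 11 - 16
Simplify: -13x = -5
Divide both sides by -13: x = 5/13

x = 5/13


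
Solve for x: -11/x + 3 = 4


Subtract 3 from both sides: -11/x = 1
Multiply both sides by x: -11 = 1 * x
Divide by 1: x = -11

x = -11


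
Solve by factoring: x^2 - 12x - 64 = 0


We need two numbers that multiply to -64 and add to -12.
Those numbers are -16 and 4 (since (-16) * 4 = -64 and (-16) + 4 = -12).
So x^2 - 12x - 64 = (x - 16)(x + 4) = 0
Setting each factor to zero: x = 16 or x = -4

x = -4, x = 16


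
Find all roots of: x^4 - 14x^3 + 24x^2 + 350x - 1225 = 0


Let p(x) = x^4 - 14x^3 + 24x^2 + 350x - 1225. By the rational root theorem (leading coefficient 1), any rational root is an integer divisor of 1225: try ±1, ±2, ... in turn.
Test x = 1: value = -864 ≠ 0.
Test x = -1: value = -1536 ≠ 0.
Test x = 5: value = 0 ✓, so (x - 5) is a factor.
Synthetic division by (x - 5): bring down 1; 1(5) - 14 = -9; (-9)(5) + 24 = -21; (-21)(5) + 350 = 245; 245(5) - 1225 = 0 → quotient x^3 - 9x^2 - 21x + 245, remainder 0.
Continue with the quotient x^3 - 9x^2 - 21x + 245 (candidates must divide 245; re-test x = 5 first in case it repeats).
Test x = 5: value = 40 ≠ 0.
Test x = -5: value = 0 ✓, so (x + 5) is a factor.
Synthetic division by (x + 5): bring down 1; 1(-5) - 9 = -14; (-14)(-5) - 21 = 49; 49(-5) + 245 = 0 → quotient x^2 - 14x + 49, remainder 0.
Solve the quadratic x^2 - 14x + 49 = 0: discriminant = (-14)^2 - 4(1)(49) = 196 - 196 = 0.
Discriminant = 0, so a double root: x = 14/2 = 7.
Collecting all roots found:

x = -5, x = 5, x = 7 (multiplicity 2)


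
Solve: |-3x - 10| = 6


An absolute value equation |expr| = 6 gives two cases:
Case 1: -3x - 10 = 6
  -3x = 16, so x = -16/3
Case 2: -3x - 10 = -6
  -3x = 4, so x = -4/3

x = -16/3, x = -4/3


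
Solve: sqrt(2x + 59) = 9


Square both sides: 2x + 59 = 9^2 = 81
2x = 81 - 59 = 22
x = 11
Check: sqrt(2*11 + 59) = sqrt(81) = 9 ✓

x = 11


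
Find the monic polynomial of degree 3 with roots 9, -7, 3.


A monic polynomial with roots 9, -7, 3 is:
p(x) = (x - 9)(x + 7)(x - 3)
After multiplying by (x - 9): x - 9
After multiplying by (x + 7): x^2 - 2x - 63
After multiplying by (x - 3): x^3 - 5x^2 - 57x + 189

x^3 - 5x^2 - 57x + 189


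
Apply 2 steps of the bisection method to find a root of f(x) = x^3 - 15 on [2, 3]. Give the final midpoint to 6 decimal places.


f(x) = x^3 - 15
f(2) = -7 < 0
f(3) = 12 > 0

Step 1: midpoint = (2.000000 + 3.000000)/2 = 2.500000
  f(2.500000) = 0.625000
  f(mid) > 0, so root is in [2.000000, 2.500000]

Step 2: midpoint = (2.000000 + 2.500000)/2 = 2.250000
  f(2.250000) = -3.609375
  f(mid) < 0, so root is in [2.250000, 2.500000]

midpoint = 2.250000


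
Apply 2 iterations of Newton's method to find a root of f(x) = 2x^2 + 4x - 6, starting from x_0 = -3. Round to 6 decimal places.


Newton's method: x_(n+1) = x_n - f(x_n)/f'(x_n)
f(x) = 2x^2 + 4x - 6
f'(x) = 4x + 4

Iteration 1:
  f(-3.000000) = 0.000000
  f'(-3.000000) = -8.000000
  x_1 = -3.000000 - (0.000000)/(-8.000000) = -3.000000

Iteration 2:
  f(-3.000000) = 0.000000
  f'(-3.000000) = -8.000000
  x_2 = -3.000000 - (0.000000)/(-8.000000) = -3.000000

x_2 = -3.000000


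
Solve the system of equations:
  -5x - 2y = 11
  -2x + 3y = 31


Using Cramer's rule:
Determinant D = (-5)(3) - (-2)(-2) = -15 - 4 = -19
Dx = (11)(3) - (31)(-2) = 33 + 62 = 95
Dy = (-5)(31) - (-2)(11) = -155 + 22 = -133
x = Dx/D = 95/-19 = -5
y = Dy/D = -133/-19 = 7

x = -5, y = 7


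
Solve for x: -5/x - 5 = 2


Subtract -5 from both sides: -5/x = 7
Multiply both sides by x: -5 = 7 * x
Divide by 7: x = -5/7

x = -5/7


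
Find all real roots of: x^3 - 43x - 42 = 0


Let p(x) = x^3 - 43x - 42. By the rational root theorem (leading coefficient 1), any rational root is an integer divisor of 42: try ±1, ±2, ... in turn.
Test x = 1: value = -84 ≠ 0.
Test x = -1: value = 0 ✓, so (x + 1) is a factor.
Synthetic division by (x + 1): bring down 1; 1(-1) + 0 = -1; (-1)(-1) - 43 = -42; (-42)(-1) - 42 = 0 → quotient x^2 - x - 42, remainder 0.
Solve the quadratic x^2 - x - 42 = 0: discriminant = (-1)^2 - 4(1)(-42) = 1 + 168 = 169.
sqrt(169) = 13, so x = (1 ± 13)/2: x = 7 or x = -6.

x = -6, x = -1, x = 7


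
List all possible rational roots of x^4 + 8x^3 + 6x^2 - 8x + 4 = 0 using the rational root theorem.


Rational root theorem: possible roots are ±p/q where:
  p divides the constant term (4): p ∈ {1, 2, 4}
  q divides the leading coefficient (1): q ∈ {1}

All possible rational roots: -4, -2, -1, 1, 2, 4

-4, -2, -1, 1, 2, 4


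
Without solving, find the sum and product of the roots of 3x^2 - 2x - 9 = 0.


By Vieta's formulas for ax^2 + bx + c = 0:
  Sum of roots = -b/a
  Product of roots = c/a

Here a = 3, b = -2, c = -9
Sum = -(-2)/3 = 2/3
Product = -9/3 = -3

Sum = 2/3, Product = -3


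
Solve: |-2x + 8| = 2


An absolute value equation |expr| = 2 gives two cases:
Case 1: -2x + 8 = 2
  -2x = -6, so x = 3
Case 2: -2x + 8 = -2
  -2x = -10, so x = 5

x = 3, x = 5
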